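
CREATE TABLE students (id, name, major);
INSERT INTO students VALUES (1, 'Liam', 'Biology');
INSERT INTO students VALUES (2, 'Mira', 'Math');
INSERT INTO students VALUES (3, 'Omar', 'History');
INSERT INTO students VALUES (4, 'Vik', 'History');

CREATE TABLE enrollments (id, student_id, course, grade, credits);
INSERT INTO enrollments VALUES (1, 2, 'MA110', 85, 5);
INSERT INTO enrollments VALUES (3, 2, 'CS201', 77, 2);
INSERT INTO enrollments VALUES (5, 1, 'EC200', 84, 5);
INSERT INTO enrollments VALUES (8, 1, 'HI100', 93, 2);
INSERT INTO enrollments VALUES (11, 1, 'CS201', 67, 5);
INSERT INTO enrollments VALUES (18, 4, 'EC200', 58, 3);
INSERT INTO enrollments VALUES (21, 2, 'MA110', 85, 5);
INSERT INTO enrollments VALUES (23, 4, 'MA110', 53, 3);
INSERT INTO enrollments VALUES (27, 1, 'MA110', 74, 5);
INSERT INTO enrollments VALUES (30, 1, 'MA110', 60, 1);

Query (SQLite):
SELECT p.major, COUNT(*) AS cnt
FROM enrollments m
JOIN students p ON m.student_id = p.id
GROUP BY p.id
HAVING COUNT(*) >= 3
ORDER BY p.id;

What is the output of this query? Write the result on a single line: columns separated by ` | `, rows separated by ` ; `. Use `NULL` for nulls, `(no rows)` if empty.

Join each enrollments row to its students via student_id.
Group joined rows by students.id; compute COUNT(*) per group.
HAVING: keep groups with count ≥ 3.
  1: ids {5, 8, 11, 27, 30} → COUNT(*)=5
  2: ids {1, 3, 21} → COUNT(*)=3
  4: ids {18, 23} → COUNT(*)=2

Biology | 5 ; Math | 3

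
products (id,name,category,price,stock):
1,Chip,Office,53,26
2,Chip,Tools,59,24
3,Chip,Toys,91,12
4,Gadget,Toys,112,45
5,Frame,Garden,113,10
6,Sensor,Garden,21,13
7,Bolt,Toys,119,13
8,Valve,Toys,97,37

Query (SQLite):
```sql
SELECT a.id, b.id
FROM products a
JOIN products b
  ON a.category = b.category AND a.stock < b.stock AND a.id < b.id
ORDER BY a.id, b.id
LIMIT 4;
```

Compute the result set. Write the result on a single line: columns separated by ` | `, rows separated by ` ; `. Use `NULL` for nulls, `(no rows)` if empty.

3 | 4 ; 3 | 7 ; 3 | 8 ; 5 | 6

Pairs (a,b) with same category, a.stock < b.stock, a.id < b.id.
category groups: Garden:{5,6} Office:{1} Tools:{2} Toys:{3,4,7,8}
Ordered by (a.id, b.id); first 4.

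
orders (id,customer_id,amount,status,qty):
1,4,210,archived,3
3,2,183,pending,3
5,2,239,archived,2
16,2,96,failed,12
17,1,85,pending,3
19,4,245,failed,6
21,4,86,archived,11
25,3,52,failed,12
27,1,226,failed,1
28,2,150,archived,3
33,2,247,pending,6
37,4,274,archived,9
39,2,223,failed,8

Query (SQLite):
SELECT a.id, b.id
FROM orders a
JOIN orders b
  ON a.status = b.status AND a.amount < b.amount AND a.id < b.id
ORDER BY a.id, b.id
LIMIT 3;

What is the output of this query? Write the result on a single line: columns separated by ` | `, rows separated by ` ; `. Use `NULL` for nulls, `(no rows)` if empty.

Pairs (a,b) with same status, a.amount < b.amount, a.id < b.id.
status groups: archived:{1,5,21,28,37} failed:{16,19,25,27,39} pending:{3,17,33}
Ordered by (a.id, b.id); first 3.

1 | 5 ; 1 | 37 ; 3 | 33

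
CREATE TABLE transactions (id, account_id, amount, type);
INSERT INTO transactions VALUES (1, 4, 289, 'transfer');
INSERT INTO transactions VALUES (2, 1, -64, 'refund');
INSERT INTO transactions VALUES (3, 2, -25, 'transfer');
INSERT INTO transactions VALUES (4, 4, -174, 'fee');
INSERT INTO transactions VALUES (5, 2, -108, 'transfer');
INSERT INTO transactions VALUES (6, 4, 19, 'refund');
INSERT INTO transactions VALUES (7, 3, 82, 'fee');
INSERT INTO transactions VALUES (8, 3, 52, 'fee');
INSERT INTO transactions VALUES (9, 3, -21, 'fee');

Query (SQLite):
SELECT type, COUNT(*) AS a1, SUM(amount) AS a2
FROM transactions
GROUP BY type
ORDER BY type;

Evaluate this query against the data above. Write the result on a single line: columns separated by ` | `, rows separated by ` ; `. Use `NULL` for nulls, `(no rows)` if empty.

fee | 4 | -61 ; refund | 2 | -45 ; transfer | 3 | 156

Group transactions by type.
Per group compute: COUNT(*), SUM(amount).
  fee: ids {4, 7, 8, 9} → COUNT(*)=4, SUM(amount)=-61
  refund: ids {2, 6} → COUNT(*)=2, SUM(amount)=-45
  transfer: ids {1, 3, 5} → COUNT(*)=3, SUM(amount)=156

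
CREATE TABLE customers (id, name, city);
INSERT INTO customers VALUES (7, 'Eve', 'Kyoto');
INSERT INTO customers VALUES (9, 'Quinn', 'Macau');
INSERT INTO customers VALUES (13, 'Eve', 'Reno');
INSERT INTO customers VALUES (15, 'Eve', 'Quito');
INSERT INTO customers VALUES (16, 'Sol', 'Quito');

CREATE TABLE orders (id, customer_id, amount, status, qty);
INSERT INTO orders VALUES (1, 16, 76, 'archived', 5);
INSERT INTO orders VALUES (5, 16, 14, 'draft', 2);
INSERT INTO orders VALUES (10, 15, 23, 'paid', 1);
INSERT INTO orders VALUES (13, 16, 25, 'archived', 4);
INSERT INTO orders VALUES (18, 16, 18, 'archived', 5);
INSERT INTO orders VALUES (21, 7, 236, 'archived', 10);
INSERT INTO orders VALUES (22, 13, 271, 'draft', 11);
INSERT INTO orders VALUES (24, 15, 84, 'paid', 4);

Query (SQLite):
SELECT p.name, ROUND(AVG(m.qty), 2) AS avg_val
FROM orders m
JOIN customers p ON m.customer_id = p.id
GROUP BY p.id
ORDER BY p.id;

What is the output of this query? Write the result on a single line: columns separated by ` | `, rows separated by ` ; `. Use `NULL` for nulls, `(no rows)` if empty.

Join each orders row to its customers via customer_id.
Group joined rows by customers.id; compute ROUND(AVG(m.qty), 2) per group.
  7: ids {21} → ROUND(AVG(m.qty), 2)=10
  13: ids {22} → ROUND(AVG(m.qty), 2)=11
  15: ids {10, 24} → ROUND(AVG(m.qty), 2)=2.5
  16: ids {1, 5, 13, 18} → ROUND(AVG(m.qty), 2)=4

Eve | 10 ; Eve | 11 ; Eve | 2.5 ; Sol | 4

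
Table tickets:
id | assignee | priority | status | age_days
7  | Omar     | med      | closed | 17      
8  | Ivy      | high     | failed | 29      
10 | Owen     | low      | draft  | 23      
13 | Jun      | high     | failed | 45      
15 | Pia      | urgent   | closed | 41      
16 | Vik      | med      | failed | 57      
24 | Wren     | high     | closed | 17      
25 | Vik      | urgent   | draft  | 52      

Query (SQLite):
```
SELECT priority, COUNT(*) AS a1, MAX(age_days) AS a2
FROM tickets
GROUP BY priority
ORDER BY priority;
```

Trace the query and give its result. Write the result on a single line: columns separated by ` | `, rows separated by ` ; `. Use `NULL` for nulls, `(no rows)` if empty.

high | 3 | 45 ; low | 1 | 23 ; med | 2 | 57 ; urgent | 2 | 52

Group tickets by priority.
Per group compute: COUNT(*), MAX(age_days).
  high: ids {8, 13, 24} → COUNT(*)=3, MAX(age_days)=45
  low: ids {10} → COUNT(*)=1, MAX(age_days)=23
  med: ids {7, 16} → COUNT(*)=2, MAX(age_days)=57
  urgent: ids {15, 25} → COUNT(*)=2, MAX(age_days)=52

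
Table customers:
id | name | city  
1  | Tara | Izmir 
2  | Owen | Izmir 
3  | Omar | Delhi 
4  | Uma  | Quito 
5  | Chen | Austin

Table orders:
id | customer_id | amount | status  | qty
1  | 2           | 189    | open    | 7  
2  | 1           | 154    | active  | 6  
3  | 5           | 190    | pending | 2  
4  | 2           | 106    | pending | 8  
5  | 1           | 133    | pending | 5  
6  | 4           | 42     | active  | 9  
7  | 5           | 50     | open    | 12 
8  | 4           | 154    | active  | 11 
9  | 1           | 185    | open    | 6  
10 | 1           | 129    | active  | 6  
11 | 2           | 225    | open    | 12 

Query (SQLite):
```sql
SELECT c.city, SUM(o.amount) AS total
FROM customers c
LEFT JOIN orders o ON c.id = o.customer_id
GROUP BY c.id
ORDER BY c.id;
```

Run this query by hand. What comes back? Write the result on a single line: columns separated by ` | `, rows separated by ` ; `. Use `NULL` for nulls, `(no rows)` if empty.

Izmir | 601 ; Izmir | 520 ; Delhi | NULL ; Quito | 196 ; Austin | 240

LEFT JOIN keeps every customers row; unmatched ones get NULL for orders columns.
Group by customers.id and compute SUM(o.amount). SUM over an all-NULL group is NULL.
  1: ids {2, 5, 9, 10} → SUM(o.amount)=601
  2: ids {1, 4, 11} → SUM(o.amount)=520
  3: ids {—} → SUM(o.amount)=NULL
  4: ids {6, 8} → SUM(o.amount)=196
  5: ids {3, 7} → SUM(o.amount)=240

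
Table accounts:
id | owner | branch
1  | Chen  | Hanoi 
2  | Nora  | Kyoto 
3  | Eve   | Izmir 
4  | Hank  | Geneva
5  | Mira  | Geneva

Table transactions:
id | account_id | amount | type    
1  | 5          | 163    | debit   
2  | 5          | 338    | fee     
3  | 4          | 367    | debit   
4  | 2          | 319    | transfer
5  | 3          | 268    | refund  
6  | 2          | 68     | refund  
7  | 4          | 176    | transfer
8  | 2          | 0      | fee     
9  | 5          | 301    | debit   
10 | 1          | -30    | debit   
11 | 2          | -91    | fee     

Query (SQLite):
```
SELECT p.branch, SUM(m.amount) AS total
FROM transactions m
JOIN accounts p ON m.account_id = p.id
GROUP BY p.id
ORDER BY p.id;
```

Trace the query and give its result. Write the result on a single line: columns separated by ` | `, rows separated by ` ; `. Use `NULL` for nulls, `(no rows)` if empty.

Hanoi | -30 ; Kyoto | 296 ; Izmir | 268 ; Geneva | 543 ; Geneva | 802

Join each transactions row to its accounts via account_id.
Group joined rows by accounts.id; compute SUM(m.amount) per group.
  1: ids {10} → SUM(m.amount)=-30
  2: ids {4, 6, 8, 11} → SUM(m.amount)=296
  3: ids {5} → SUM(m.amount)=268
  4: ids {3, 7} → SUM(m.amount)=543
  5: ids {1, 2, 9} → SUM(m.amount)=802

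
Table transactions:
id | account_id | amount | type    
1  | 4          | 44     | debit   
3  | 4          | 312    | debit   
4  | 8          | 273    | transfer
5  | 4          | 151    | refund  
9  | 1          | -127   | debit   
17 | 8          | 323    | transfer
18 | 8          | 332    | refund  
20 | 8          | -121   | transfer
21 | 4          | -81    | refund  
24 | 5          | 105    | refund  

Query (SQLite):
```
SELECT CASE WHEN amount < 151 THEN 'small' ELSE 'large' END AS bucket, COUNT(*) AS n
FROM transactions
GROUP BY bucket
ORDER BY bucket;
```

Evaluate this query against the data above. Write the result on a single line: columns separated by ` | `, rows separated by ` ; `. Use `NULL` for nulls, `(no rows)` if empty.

Bucket rows by amount < 151 → 'small' else 'large'; count each bucket.

large | 5 ; small | 5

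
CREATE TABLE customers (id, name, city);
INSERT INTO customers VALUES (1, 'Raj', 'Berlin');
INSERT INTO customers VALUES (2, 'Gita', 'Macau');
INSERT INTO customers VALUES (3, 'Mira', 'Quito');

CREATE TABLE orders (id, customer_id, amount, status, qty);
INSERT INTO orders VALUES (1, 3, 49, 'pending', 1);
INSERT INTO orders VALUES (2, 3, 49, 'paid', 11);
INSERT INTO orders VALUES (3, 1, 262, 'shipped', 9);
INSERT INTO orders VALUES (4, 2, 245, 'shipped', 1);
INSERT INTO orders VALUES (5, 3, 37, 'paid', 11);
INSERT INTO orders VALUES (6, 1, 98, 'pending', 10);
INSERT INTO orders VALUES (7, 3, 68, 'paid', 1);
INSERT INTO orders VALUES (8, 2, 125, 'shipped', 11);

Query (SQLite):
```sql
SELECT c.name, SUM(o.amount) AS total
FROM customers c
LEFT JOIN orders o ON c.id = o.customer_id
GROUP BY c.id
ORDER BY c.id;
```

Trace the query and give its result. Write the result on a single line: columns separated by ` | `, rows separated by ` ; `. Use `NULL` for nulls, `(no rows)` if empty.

Raj | 360 ; Gita | 370 ; Mira | 203

LEFT JOIN keeps every customers row; unmatched ones get NULL for orders columns.
Group by customers.id and compute SUM(o.amount). SUM over an all-NULL group is NULL.
  1: ids {3, 6} → SUM(o.amount)=360
  2: ids {4, 8} → SUM(o.amount)=370
  3: ids {1, 2, 5, 7} → SUM(o.amount)=203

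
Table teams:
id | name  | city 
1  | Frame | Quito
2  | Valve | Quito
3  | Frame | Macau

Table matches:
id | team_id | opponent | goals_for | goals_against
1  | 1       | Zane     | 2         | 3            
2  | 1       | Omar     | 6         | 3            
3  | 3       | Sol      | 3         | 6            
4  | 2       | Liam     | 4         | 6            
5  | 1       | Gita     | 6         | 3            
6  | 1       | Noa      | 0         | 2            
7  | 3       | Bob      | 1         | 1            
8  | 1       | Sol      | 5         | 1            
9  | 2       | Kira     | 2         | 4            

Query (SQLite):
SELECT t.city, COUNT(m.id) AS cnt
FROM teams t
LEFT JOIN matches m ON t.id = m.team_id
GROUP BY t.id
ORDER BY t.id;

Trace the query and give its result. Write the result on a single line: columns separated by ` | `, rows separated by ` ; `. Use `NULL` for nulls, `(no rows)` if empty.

LEFT JOIN keeps every teams row; unmatched ones get NULL for matches columns.
Group by teams.id and compute COUNT(m.id). COUNT(col) of an all-NULL group is 0.
  1: ids {1, 2, 5, 6, 8} → COUNT(m.id)=5
  2: ids {4, 9} → COUNT(m.id)=2
  3: ids {3, 7} → COUNT(m.id)=2

Quito | 5 ; Quito | 2 ; Macau | 2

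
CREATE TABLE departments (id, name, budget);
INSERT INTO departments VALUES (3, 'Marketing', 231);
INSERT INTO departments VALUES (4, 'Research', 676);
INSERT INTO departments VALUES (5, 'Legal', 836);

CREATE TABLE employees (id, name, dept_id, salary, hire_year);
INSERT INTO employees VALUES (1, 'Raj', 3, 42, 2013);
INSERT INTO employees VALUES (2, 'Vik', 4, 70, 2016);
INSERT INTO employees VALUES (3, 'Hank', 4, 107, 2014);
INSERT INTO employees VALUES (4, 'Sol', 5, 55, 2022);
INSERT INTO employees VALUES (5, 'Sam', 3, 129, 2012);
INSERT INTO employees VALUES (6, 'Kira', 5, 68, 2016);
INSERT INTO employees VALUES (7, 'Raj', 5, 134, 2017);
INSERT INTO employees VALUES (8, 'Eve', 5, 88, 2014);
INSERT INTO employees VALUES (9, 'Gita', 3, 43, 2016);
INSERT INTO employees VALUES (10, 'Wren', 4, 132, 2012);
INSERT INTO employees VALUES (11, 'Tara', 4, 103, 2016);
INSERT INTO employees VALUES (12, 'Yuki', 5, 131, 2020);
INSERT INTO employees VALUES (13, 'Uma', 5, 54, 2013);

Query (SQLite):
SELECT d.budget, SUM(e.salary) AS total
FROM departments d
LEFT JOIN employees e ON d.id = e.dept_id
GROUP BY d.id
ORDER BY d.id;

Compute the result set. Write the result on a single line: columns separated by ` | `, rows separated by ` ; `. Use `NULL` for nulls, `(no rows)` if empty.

LEFT JOIN keeps every departments row; unmatched ones get NULL for employees columns.
Group by departments.id and compute SUM(e.salary). SUM over an all-NULL group is NULL.
  3: ids {1, 5, 9} → SUM(e.salary)=214
  4: ids {2, 3, 10, 11} → SUM(e.salary)=412
  5: ids {4, 6, 7, 8, 12, 13} → SUM(e.salary)=530

231 | 214 ; 676 | 412 ; 836 | 530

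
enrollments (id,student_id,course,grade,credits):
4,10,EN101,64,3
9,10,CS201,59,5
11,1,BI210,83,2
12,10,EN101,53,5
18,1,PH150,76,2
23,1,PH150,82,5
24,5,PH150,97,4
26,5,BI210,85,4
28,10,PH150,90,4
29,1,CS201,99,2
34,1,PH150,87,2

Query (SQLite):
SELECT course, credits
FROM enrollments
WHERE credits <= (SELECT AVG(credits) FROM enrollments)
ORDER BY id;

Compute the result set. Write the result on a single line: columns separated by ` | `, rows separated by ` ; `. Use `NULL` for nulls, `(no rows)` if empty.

EN101 | 3 ; BI210 | 2 ; PH150 | 2 ; CS201 | 2 ; PH150 | 2

Scalar subquery: AVG(credits) over all enrollments rows = 3.454545 (≈; comparison uses full precision).
Keep rows where credits <= that value.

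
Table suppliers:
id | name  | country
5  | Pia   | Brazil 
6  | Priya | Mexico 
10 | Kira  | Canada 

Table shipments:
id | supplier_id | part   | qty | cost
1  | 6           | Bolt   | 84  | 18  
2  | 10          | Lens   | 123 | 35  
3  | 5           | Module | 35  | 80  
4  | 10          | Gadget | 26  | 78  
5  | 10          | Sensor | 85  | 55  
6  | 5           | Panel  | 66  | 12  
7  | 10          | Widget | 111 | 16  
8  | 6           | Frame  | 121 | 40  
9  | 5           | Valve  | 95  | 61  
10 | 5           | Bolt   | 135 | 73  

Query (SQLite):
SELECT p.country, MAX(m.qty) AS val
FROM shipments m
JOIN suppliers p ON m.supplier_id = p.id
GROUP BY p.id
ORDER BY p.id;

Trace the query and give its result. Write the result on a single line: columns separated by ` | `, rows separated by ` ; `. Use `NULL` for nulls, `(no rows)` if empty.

Join each shipments row to its suppliers via supplier_id.
Group joined rows by suppliers.id; compute MAX(m.qty) per group.
  5: ids {3, 6, 9, 10} → MAX(m.qty)=135
  6: ids {1, 8} → MAX(m.qty)=121
  10: ids {2, 4, 5, 7} → MAX(m.qty)=123

Brazil | 135 ; Mexico | 121 ; Canada | 123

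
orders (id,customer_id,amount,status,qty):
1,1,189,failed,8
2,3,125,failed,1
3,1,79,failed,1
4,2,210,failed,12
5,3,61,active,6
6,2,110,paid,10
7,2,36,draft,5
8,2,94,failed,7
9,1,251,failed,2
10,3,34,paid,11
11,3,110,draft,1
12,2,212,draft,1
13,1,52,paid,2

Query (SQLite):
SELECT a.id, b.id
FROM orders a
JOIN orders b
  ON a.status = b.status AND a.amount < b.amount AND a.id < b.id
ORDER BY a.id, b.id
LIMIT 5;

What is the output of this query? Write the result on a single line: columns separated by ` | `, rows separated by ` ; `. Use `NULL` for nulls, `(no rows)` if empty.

Pairs (a,b) with same status, a.amount < b.amount, a.id < b.id.
status groups: active:{5} draft:{7,11,12} failed:{1,2,3,4,8,9} paid:{6,10,13}
Ordered by (a.id, b.id); first 5.

1 | 4 ; 1 | 9 ; 2 | 4 ; 2 | 9 ; 3 | 4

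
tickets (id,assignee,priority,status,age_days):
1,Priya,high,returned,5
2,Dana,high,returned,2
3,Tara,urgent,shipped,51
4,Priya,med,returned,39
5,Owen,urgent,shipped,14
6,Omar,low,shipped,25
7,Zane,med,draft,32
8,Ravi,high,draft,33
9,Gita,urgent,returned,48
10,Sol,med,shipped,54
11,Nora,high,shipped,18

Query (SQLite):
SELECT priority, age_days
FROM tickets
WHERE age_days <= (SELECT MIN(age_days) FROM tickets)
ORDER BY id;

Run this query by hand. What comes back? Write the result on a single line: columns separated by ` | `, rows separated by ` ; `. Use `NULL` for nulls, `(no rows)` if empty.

Scalar subquery: MIN(age_days) over all tickets rows = 2.
Keep rows where age_days <= that value.

high | 2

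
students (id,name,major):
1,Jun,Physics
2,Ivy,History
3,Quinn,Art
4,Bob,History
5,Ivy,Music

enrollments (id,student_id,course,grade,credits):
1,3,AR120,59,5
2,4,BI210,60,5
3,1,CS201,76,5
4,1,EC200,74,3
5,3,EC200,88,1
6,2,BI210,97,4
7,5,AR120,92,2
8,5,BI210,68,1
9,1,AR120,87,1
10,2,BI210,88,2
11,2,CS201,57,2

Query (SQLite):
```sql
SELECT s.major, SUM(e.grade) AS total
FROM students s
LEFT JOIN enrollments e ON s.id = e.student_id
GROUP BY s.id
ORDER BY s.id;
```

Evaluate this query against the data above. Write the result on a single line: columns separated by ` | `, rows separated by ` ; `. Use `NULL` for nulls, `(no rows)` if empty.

Physics | 237 ; History | 242 ; Art | 147 ; History | 60 ; Music | 160

LEFT JOIN keeps every students row; unmatched ones get NULL for enrollments columns.
Group by students.id and compute SUM(e.grade). SUM over an all-NULL group is NULL.
  1: ids {3, 4, 9} → SUM(e.grade)=237
  2: ids {6, 10, 11} → SUM(e.grade)=242
  3: ids {1, 5} → SUM(e.grade)=147
  4: ids {2} → SUM(e.grade)=60
  5: ids {7, 8} → SUM(e.grade)=160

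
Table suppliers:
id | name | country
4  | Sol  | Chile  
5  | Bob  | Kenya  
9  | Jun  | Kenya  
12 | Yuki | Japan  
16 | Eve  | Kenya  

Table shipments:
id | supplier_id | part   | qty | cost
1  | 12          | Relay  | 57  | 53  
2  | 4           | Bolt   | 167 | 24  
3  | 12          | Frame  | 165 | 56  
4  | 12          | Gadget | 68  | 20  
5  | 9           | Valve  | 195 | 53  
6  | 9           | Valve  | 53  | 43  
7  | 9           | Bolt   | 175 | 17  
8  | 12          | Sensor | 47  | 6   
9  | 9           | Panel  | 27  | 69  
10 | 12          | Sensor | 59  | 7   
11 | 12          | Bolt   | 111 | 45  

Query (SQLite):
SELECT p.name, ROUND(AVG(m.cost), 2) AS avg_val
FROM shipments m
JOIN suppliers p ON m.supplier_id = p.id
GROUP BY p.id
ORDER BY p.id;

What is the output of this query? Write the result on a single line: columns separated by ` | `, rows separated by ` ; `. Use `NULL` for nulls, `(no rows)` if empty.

Sol | 24 ; Jun | 45.5 ; Yuki | 31.17

Join each shipments row to its suppliers via supplier_id.
Group joined rows by suppliers.id; compute ROUND(AVG(m.cost), 2) per group.
  4: ids {2} → ROUND(AVG(m.cost), 2)=24
  9: ids {5, 6, 7, 9} → ROUND(AVG(m.cost), 2)=45.5
  12: ids {1, 3, 4, 8, 10, 11} → ROUND(AVG(m.cost), 2)=31.17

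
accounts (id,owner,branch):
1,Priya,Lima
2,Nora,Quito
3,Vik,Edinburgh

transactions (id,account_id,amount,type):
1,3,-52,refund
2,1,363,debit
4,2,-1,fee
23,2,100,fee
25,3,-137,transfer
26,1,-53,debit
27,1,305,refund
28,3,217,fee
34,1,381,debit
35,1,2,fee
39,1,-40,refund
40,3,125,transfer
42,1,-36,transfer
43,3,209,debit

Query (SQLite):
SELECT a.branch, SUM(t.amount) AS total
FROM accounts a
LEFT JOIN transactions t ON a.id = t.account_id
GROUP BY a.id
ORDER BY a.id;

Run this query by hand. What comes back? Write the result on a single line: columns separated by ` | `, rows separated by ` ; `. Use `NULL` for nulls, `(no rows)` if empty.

LEFT JOIN keeps every accounts row; unmatched ones get NULL for transactions columns.
Group by accounts.id and compute SUM(t.amount). SUM over an all-NULL group is NULL.
  1: ids {2, 26, 27, 34, 35, 39, 42} → SUM(t.amount)=922
  2: ids {4, 23} → SUM(t.amount)=99
  3: ids {1, 25, 28, 40, 43} → SUM(t.amount)=362

Lima | 922 ; Quito | 99 ; Edinburgh | 362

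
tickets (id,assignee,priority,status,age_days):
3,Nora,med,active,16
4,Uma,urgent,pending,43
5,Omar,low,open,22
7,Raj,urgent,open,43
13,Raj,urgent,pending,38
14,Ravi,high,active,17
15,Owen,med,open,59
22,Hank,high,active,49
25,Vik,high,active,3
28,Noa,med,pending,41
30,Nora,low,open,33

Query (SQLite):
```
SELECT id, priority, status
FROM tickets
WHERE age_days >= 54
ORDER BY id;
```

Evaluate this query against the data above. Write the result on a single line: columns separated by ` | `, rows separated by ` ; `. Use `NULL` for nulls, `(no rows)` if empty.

15 | med | open

age_days >= 54: ids {15}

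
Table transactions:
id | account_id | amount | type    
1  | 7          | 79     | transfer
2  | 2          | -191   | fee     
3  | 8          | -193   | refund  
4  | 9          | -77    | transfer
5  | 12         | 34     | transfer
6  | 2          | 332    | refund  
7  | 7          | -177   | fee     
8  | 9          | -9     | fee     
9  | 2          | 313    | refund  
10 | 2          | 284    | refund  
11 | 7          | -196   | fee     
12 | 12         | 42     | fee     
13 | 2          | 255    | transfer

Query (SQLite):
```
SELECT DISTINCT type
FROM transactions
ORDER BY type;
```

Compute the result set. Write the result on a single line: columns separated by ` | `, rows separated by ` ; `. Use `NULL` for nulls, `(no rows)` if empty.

fee ; refund ; transfer

Collect distinct type values from transactions.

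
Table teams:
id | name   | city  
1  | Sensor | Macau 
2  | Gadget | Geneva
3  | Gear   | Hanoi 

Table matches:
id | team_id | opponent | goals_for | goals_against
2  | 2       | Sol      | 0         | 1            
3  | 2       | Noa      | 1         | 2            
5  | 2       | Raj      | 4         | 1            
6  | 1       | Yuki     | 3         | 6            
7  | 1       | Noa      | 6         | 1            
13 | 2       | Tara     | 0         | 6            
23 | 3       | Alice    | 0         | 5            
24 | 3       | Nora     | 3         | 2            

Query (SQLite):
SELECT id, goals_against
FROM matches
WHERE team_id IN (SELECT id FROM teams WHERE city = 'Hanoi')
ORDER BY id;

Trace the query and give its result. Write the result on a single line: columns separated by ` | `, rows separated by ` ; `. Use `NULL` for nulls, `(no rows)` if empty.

23 | 5 ; 24 | 2

Inner query: teams.id where city = 'Hanoi'.
Outer: keep matches rows whose team_id is in that set.
Inner query → {3}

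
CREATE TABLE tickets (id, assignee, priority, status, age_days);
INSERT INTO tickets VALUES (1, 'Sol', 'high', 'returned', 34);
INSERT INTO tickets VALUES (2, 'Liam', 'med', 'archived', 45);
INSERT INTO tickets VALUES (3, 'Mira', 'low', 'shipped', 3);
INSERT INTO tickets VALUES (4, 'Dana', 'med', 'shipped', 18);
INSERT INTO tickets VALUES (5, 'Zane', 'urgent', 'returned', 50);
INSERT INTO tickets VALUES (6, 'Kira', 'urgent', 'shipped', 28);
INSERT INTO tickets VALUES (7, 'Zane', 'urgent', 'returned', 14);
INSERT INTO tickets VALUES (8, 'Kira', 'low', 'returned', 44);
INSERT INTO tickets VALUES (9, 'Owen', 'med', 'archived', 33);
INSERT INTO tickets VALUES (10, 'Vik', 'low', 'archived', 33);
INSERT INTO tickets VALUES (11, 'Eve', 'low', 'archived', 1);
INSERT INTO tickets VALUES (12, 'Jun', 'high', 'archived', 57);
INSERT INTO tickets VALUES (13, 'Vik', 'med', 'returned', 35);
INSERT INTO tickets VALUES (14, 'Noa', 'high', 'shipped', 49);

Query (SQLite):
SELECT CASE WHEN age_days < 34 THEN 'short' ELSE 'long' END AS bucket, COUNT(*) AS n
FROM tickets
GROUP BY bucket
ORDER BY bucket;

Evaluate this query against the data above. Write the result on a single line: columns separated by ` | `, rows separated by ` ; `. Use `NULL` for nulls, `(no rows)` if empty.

Bucket rows by age_days < 34 → 'short' else 'long'; count each bucket.

long | 7 ; short | 7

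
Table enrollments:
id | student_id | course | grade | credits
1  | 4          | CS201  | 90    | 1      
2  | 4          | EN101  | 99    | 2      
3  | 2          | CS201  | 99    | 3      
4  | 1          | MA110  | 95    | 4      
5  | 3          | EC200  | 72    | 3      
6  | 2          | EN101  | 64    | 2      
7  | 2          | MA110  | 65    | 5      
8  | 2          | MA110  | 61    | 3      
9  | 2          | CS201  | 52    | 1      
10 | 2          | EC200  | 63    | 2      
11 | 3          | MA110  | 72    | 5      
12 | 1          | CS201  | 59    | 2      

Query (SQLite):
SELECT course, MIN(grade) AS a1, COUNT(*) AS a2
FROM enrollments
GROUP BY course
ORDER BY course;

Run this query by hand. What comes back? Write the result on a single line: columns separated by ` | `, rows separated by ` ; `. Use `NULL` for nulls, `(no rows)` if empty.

CS201 | 52 | 4 ; EC200 | 63 | 2 ; EN101 | 64 | 2 ; MA110 | 61 | 4

Group enrollments by course.
Per group compute: MIN(grade), COUNT(*).
  CS201: ids {1, 3, 9, 12} → MIN(grade)=52, COUNT(*)=4
  EC200: ids {5, 10} → MIN(grade)=63, COUNT(*)=2
  EN101: ids {2, 6} → MIN(grade)=64, COUNT(*)=2
  MA110: ids {4, 7, 8, 11} → MIN(grade)=61, COUNT(*)=4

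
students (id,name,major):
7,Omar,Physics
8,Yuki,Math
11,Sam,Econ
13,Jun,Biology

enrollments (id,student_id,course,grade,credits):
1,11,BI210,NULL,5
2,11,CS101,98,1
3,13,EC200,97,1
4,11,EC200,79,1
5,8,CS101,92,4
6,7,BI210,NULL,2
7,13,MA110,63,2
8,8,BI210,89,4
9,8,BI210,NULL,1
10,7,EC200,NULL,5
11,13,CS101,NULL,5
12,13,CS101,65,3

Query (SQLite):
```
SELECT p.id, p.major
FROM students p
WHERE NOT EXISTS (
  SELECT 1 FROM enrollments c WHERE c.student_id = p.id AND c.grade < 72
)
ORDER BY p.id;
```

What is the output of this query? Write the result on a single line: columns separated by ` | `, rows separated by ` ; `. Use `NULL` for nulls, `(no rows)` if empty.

For each students row, check whether any enrollments with matching student_id has grade < 72.
Keep rows where that is false.

7 | Physics ; 8 | Math ; 11 | Econ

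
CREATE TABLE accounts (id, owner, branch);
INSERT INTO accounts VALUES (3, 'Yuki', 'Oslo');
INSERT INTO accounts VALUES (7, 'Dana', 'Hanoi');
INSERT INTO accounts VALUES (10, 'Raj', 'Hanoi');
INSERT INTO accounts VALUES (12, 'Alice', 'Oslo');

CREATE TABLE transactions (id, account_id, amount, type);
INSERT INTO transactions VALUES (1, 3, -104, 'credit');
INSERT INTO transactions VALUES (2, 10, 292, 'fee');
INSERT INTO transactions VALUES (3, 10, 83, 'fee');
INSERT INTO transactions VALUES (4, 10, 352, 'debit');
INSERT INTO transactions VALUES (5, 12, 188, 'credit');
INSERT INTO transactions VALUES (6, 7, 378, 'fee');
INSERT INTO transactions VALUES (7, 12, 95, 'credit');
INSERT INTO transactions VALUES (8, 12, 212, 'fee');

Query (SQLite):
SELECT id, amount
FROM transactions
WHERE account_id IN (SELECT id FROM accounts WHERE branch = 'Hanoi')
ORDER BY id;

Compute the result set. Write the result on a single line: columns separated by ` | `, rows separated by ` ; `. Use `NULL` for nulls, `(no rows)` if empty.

2 | 292 ; 3 | 83 ; 4 | 352 ; 6 | 378

Inner query: accounts.id where branch = 'Hanoi'.
Outer: keep transactions rows whose account_id is in that set.
Inner query → {7, 10}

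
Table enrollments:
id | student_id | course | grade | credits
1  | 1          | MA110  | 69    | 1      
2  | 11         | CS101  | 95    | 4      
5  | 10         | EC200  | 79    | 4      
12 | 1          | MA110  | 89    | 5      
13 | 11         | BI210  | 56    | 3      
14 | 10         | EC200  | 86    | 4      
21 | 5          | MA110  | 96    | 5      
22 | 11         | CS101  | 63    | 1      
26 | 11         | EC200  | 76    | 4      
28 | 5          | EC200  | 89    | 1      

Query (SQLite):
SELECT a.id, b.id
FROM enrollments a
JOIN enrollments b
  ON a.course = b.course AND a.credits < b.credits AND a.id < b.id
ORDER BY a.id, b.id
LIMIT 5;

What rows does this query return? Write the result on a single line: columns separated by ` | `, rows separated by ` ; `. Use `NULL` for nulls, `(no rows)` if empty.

1 | 12 ; 1 | 21

Pairs (a,b) with same course, a.credits < b.credits, a.id < b.id.
course groups: BI210:{13} CS101:{2,22} EC200:{5,14,26,28} MA110:{1,12,21}
Ordered by (a.id, b.id); first 5.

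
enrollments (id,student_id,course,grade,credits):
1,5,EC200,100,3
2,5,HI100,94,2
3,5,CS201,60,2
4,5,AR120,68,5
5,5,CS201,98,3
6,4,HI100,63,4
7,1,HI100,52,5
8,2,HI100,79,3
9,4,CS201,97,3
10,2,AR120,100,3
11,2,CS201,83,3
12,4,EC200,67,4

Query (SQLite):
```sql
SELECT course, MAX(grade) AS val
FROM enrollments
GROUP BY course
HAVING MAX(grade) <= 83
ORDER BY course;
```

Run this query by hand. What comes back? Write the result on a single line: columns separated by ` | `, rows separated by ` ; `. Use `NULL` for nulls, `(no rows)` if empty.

(no rows)

Partition enrollments by course; compute MAX(grade) within each group.
HAVING: keep groups where MAX(grade) <= 83.
  AR120: ids {4, 10} → MAX(grade)=100
  CS201: ids {3, 5, 9, 11} → MAX(grade)=98
  EC200: ids {1, 12} → MAX(grade)=100
  HI100: ids {2, 6, 7, 8} → MAX(grade)=94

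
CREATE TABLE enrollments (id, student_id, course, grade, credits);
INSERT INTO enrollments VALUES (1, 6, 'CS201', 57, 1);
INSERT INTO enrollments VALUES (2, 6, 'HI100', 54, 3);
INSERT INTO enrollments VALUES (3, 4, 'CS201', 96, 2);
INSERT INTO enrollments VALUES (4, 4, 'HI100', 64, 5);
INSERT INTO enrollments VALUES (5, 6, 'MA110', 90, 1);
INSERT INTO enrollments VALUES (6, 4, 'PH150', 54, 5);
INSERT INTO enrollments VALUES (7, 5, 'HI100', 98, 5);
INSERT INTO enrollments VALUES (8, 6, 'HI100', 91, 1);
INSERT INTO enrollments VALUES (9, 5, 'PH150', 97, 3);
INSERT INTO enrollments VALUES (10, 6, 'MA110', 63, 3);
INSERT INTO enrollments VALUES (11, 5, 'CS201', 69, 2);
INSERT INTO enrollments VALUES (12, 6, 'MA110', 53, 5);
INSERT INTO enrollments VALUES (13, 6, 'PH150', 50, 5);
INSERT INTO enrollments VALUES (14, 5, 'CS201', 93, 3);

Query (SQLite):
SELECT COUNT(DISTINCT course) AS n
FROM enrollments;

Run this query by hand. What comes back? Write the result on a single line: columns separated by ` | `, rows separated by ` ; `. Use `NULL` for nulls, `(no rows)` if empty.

Count distinct non-NULL course values.

4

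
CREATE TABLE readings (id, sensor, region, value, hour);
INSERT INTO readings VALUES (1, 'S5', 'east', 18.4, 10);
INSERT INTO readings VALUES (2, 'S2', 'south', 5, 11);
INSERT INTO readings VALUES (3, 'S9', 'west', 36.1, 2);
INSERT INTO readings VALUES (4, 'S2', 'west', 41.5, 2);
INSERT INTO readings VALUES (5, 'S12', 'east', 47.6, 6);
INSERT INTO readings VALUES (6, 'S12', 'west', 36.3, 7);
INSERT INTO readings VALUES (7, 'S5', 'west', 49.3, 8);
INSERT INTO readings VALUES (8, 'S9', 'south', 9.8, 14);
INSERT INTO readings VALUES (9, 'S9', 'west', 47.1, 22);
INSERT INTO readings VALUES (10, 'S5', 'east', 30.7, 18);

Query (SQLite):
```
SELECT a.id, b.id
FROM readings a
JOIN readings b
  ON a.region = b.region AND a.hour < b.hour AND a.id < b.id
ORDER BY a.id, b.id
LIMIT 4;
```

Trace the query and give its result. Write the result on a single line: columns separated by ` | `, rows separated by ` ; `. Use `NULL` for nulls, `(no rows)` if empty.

1 | 10 ; 2 | 8 ; 3 | 6 ; 3 | 7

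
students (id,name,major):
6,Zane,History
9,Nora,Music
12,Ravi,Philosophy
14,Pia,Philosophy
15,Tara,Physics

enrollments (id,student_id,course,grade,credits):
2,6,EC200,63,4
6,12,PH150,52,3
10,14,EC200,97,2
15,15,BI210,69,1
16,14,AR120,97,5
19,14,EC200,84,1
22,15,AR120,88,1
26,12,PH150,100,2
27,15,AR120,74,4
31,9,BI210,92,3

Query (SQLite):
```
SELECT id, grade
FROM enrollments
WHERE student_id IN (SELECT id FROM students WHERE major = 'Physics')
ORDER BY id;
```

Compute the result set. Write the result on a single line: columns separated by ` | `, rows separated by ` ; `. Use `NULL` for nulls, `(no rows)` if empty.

Inner query: students.id where major = 'Physics'.
Outer: keep enrollments rows whose student_id is in that set.
Inner query → {15}

15 | 69 ; 22 | 88 ; 27 | 74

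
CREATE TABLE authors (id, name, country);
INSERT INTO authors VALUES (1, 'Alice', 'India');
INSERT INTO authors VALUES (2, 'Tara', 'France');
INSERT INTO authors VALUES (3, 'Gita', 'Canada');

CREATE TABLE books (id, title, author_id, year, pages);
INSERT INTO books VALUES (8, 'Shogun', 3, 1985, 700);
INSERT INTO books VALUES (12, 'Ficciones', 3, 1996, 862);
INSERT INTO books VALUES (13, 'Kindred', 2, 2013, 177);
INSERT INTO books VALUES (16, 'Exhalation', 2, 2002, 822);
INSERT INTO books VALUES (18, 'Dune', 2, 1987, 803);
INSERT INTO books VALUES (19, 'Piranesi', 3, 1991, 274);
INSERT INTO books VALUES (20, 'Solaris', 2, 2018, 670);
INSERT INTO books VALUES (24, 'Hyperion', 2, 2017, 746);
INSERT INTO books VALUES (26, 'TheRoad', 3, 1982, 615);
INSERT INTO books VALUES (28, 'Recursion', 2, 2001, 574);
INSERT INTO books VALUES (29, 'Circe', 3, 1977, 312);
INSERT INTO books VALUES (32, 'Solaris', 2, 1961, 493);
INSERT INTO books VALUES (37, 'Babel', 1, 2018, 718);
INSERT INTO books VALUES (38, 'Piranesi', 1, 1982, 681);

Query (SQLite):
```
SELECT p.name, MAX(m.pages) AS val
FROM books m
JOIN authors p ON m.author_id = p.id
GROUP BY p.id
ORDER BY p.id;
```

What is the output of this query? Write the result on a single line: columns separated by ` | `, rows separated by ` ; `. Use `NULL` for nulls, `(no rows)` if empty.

Join each books row to its authors via author_id.
Group joined rows by authors.id; compute MAX(m.pages) per group.
  1: ids {37, 38} → MAX(m.pages)=718
  2: ids {13, 16, 18, 20, 24, 28, 32} → MAX(m.pages)=822
  3: ids {8, 12, 19, 26, 29} → MAX(m.pages)=862

Alice | 718 ; Tara | 822 ; Gita | 862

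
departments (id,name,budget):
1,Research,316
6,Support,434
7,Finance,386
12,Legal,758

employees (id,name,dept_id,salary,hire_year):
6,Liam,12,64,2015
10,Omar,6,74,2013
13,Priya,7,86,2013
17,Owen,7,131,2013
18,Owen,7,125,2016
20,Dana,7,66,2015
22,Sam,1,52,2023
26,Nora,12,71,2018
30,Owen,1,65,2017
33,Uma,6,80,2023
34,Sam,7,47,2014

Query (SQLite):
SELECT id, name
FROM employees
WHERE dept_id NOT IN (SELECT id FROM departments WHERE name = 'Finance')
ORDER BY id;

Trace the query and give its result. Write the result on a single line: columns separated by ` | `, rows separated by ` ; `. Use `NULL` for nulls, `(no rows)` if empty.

Inner query: departments.id where name = 'Finance'.
Outer: keep employees rows whose dept_id is not in that set.
Inner query → {7}

6 | Liam ; 10 | Omar ; 22 | Sam ; 26 | Nora ; 30 | Owen ; 33 | Uma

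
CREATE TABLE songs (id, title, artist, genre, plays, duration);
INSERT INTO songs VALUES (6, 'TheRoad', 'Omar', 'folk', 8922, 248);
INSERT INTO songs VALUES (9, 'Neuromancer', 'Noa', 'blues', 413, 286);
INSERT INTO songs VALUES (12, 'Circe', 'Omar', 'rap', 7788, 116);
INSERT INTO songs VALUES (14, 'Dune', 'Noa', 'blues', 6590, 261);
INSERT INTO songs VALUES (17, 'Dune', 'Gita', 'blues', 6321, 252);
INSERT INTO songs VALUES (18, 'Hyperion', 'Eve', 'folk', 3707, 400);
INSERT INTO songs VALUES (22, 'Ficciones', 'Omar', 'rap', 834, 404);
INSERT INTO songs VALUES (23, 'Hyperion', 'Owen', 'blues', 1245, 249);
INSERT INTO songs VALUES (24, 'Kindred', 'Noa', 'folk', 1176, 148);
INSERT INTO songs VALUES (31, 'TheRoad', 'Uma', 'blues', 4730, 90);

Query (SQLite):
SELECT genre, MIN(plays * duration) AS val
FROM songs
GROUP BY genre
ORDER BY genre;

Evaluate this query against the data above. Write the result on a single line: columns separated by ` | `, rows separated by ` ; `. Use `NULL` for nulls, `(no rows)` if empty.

blues | 118118 ; folk | 174048 ; rap | 336936

For each row compute plays * duration.
Group by genre; take MIN of the expression per group.
  blues: ids {9, 14, 17, 23, 31} → MIN(plays * duration)=118118
  folk: ids {6, 18, 24} → MIN(plays * duration)=174048
  rap: ids {12, 22} → MIN(plays * duration)=336936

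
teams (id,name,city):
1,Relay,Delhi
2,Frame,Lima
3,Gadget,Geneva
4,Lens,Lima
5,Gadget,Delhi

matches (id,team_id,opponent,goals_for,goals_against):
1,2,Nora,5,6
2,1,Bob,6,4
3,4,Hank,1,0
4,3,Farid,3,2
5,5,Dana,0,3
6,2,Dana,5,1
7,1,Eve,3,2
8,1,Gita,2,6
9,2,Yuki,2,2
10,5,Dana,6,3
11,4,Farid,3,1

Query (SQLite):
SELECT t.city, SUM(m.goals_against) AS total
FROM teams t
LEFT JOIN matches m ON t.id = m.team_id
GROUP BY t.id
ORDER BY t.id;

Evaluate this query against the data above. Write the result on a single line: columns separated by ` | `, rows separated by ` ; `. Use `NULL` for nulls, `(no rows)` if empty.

Delhi | 12 ; Lima | 9 ; Geneva | 2 ; Lima | 1 ; Delhi | 6

LEFT JOIN keeps every teams row; unmatched ones get NULL for matches columns.
Group by teams.id and compute SUM(m.goals_against). SUM over an all-NULL group is NULL.
  1: ids {2, 7, 8} → SUM(m.goals_against)=12
  2: ids {1, 6, 9} → SUM(m.goals_against)=9
  3: ids {4} → SUM(m.goals_against)=2
  4: ids {3, 11} → SUM(m.goals_against)=1
  5: ids {5, 10} → SUM(m.goals_against)=6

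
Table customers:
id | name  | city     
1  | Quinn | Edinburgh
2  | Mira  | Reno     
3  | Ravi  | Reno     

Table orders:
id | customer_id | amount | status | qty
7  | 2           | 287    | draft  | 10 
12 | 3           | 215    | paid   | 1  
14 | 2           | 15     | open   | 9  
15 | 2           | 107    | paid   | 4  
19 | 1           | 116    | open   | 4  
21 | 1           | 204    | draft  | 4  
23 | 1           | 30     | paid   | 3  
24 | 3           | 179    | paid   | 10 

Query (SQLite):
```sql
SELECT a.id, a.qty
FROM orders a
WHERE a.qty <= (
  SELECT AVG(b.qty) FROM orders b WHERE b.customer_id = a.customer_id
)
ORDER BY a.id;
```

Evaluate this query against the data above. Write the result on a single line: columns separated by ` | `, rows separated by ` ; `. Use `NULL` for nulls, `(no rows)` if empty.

12 | 1 ; 15 | 4 ; 23 | 3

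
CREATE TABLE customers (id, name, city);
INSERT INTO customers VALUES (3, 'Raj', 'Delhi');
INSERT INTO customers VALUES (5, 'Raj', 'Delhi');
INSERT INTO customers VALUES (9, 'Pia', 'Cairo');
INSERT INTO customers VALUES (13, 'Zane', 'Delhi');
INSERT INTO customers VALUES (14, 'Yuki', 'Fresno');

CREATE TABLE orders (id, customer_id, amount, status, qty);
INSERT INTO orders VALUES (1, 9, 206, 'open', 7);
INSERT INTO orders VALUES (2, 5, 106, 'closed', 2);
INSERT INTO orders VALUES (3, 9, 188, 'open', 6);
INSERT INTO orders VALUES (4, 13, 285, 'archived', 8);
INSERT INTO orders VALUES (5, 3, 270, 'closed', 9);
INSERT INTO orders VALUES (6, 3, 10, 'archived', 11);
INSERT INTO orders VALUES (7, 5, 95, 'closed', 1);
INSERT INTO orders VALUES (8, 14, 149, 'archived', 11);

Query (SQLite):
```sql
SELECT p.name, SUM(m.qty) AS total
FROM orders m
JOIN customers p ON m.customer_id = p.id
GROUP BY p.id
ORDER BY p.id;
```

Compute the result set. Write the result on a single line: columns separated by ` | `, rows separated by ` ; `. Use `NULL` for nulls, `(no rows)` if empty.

Raj | 20 ; Raj | 3 ; Pia | 13 ; Zane | 8 ; Yuki | 11

Join each orders row to its customers via customer_id.
Group joined rows by customers.id; compute SUM(m.qty) per group.
  3: ids {5, 6} → SUM(m.qty)=20
  5: ids {2, 7} → SUM(m.qty)=3
  9: ids {1, 3} → SUM(m.qty)=13
  13: ids {4} → SUM(m.qty)=8
  14: ids {8} → SUM(m.qty)=11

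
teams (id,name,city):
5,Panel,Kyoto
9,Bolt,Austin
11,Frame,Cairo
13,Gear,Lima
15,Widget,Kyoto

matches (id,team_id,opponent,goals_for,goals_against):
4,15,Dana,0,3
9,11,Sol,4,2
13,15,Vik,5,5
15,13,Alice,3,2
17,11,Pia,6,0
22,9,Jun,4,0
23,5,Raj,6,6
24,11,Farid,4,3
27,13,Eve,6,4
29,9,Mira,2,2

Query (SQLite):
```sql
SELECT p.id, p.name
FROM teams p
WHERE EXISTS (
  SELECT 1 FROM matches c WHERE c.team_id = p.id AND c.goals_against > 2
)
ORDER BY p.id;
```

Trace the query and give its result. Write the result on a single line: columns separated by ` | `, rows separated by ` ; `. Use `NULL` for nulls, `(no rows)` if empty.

For each teams row, check whether any matches with matching team_id has goals_against > 2.
Keep rows where that is true.

5 | Panel ; 11 | Frame ; 13 | Gear ; 15 | Widget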